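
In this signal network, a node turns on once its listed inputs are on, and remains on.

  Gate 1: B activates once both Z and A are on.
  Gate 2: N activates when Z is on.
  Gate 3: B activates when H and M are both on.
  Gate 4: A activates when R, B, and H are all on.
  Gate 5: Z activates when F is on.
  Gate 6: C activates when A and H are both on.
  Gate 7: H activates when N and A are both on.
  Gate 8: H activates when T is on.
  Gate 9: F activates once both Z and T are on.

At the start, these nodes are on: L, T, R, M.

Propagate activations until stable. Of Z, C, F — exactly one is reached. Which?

Gate 8: T on → H on.
H and M are on, so B activates (Gate 3).
R, B, and H are on, so A activates (Gate 4).
A and H are on, so C activates (Gate 6).
F would need Z and T (Gate 9), but Z never turns on. Z would need F (Gate 5), but F never turns on.

C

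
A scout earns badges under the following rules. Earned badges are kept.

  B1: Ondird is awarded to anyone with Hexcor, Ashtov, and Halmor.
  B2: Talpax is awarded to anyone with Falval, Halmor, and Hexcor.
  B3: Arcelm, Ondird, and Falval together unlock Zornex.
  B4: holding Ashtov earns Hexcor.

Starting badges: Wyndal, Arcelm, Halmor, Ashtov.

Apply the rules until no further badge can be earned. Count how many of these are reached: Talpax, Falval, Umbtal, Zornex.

Talpax would need Falval, Halmor, and Hexcor (B2), but Falval is never earned.
No rule produces Falval, and it is not given.
No rule produces Umbtal, and it is not given.
Zornex would need Arcelm, Ondird, and Falval (B3), but Falval is never earned.
None of the 4 are reached.

0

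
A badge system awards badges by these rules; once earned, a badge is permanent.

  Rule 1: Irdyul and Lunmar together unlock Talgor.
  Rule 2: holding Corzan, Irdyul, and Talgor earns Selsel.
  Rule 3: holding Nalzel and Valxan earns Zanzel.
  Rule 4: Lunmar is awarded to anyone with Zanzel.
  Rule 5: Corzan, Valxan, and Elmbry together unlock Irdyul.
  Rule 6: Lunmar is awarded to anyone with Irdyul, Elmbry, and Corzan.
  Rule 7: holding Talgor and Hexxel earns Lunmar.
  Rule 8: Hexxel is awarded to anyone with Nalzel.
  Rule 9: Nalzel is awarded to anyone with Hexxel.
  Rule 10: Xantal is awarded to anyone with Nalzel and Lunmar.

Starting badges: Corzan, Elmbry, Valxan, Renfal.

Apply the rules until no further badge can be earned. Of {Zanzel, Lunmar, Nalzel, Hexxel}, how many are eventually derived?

With Corzan, Valxan, and Elmbry, Irdyul is earned (Rule 5).
With Irdyul, Elmbry, and Corzan, Lunmar is earned (Rule 6).
Zanzel would need Nalzel and Valxan (Rule 3), but Nalzel is never earned.
Lunmar: reached.
Nalzel would need Hexxel (Rule 9), but Hexxel is never earned.
Hexxel would need Nalzel (Rule 8), but Nalzel is never earned.
Reached: Lunmar — 1 of the 4.

1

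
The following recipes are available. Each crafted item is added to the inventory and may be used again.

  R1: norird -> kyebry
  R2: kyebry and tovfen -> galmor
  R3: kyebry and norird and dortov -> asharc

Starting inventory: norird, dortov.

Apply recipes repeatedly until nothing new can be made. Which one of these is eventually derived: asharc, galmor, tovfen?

norird -> kyebry (R1).
kyebry and norird and dortov -> asharc (R3).
No rule produces tovfen, and it is not given. galmor would need kyebry and tovfen (R2), but tovfen is never obtained.

asharc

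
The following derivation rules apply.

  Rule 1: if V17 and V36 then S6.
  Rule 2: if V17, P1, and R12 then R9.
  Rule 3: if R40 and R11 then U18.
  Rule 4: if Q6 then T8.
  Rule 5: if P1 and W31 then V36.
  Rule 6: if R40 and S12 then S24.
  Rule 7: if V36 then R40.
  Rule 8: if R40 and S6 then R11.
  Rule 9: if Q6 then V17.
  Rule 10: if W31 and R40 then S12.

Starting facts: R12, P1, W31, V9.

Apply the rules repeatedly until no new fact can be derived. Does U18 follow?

No

U18 would need R40 and R11 (Rule 3), but R11 is never established.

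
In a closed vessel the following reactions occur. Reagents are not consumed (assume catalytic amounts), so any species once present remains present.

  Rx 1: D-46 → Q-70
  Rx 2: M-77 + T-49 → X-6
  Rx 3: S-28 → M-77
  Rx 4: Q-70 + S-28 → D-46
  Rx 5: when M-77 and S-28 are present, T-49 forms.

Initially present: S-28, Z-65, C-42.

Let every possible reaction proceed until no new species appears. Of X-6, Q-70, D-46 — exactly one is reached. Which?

S-28 present → M-77 forms (Rx 3).
M-77 and S-28 present → T-49 forms (Rx 5).
M-77 and T-49 present → X-6 forms (Rx 2).
Q-70 would need D-46 (Rx 1), but D-46 never forms. D-46 would need Q-70 and S-28 (Rx 4), but Q-70 never forms.

X-6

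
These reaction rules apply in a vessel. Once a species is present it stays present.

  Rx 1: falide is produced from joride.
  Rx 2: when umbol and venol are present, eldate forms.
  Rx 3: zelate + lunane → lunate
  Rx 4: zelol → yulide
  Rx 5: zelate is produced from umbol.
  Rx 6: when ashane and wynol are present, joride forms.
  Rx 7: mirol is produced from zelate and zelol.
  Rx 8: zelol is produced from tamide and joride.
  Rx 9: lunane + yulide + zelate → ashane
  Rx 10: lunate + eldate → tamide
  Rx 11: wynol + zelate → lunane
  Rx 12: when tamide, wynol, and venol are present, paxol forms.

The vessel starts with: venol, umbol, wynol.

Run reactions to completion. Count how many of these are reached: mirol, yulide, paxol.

umbol present → zelate forms (Rx 5).
umbol and venol present → eldate forms (Rx 2).
wynol and zelate present → lunane forms (Rx 11).
zelate and lunane present → lunate forms (Rx 3).
lunate and eldate present → tamide forms (Rx 10).
tamide, wynol, and venol present → paxol forms (Rx 12).
mirol would need zelate and zelol (Rx 7), but zelol never forms.
yulide would need zelol (Rx 4), but zelol never forms.
paxol: reached.
Reached: paxol — 1 of the 3.

1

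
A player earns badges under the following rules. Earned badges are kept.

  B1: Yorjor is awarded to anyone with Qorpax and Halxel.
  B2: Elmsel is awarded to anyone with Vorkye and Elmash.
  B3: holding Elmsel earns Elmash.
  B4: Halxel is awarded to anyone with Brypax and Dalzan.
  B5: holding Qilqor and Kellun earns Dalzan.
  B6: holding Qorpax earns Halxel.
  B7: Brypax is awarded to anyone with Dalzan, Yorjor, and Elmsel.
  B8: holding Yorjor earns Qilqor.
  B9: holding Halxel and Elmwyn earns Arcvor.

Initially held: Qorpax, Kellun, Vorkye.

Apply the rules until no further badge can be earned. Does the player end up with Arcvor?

Arcvor would need Halxel and Elmwyn (B9), but Elmwyn is never earned.

No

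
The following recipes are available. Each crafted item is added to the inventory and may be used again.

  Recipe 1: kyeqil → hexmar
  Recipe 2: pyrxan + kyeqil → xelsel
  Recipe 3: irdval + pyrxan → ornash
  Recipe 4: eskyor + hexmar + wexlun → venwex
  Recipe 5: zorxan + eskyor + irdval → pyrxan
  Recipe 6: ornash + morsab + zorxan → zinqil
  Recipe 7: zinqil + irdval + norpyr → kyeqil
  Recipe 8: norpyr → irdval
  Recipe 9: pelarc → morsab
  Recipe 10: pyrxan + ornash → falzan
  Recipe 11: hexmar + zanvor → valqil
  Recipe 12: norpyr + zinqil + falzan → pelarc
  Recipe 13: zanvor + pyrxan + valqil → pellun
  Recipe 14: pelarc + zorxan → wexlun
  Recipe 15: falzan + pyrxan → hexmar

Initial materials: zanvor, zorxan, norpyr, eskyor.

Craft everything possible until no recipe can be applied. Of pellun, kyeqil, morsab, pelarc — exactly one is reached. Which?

pellun

Using Recipe 8, norpyr makes irdval.
Using Recipe 5, zorxan, eskyor, and irdval make pyrxan.
irdval + pyrxan → ornash (Recipe 3).
pyrxan + ornash → falzan (Recipe 10).
falzan + pyrxan → hexmar (Recipe 15).
hexmar + zanvor → valqil (Recipe 11).
Using Recipe 13, zanvor, pyrxan, and valqil make pellun.
pelarc would need norpyr, zinqil, and falzan (Recipe 12), but zinqil is never obtained. kyeqil would need zinqil, irdval, and norpyr (Recipe 7), but zinqil is never obtained. morsab would need pelarc (Recipe 9), but pelarc is never obtained.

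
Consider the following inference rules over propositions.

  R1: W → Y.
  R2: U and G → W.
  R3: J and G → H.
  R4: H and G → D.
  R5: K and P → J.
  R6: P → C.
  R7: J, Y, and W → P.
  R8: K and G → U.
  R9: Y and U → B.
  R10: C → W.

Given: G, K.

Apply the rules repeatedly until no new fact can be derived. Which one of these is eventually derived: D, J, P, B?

From K and G, R8 gives U.
U and G hold, so W follows (R2).
W holds, so Y follows (R1).
From Y and U, R9 gives B.
J would need K and P (R5), but P is never established. P would need J, Y, and W (R7), but J is never established. D would need H and G (R4), but H is never established.

B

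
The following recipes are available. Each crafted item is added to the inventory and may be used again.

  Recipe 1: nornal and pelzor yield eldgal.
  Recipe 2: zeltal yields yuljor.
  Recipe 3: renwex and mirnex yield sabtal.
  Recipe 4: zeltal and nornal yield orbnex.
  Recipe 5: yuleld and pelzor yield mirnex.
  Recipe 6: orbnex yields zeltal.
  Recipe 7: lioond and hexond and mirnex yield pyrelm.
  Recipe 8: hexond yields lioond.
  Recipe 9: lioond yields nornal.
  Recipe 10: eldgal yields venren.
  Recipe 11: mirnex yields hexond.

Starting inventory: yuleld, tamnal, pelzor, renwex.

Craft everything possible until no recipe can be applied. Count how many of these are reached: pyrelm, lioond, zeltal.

2

yuleld and pelzor → mirnex (Recipe 5).
mirnex → hexond (Recipe 11).
Using Recipe 8, hexond makes lioond.
Using Recipe 7, lioond, hexond, and mirnex make pyrelm.
pyrelm: reached.
lioond: reached.
zeltal would need orbnex (Recipe 6), but orbnex is never obtained.
Reached: pyrelm and lioond — 2 of the 3.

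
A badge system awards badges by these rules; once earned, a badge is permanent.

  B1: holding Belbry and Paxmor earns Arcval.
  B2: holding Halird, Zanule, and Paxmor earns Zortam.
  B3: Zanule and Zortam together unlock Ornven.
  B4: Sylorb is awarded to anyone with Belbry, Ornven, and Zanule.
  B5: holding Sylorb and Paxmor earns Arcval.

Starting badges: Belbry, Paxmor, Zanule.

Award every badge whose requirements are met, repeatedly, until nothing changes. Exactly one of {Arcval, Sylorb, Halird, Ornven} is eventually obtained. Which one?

With Belbry and Paxmor, Arcval is earned (B1).
No rule produces Halird, and it is not given. Ornven would need Zanule and Zortam (B3), but Zortam is never earned. Sylorb would need Belbry, Ornven, and Zanule (B4), but Ornven is never earned.

Arcval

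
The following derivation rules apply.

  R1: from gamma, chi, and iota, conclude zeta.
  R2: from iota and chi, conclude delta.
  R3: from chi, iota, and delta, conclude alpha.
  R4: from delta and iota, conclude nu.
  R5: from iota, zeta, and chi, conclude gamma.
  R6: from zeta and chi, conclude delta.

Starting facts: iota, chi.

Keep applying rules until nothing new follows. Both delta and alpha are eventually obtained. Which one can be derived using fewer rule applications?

delta: iota and chi hold, so delta follows (R2). [1 rule application]
alpha: iota and chi hold, so delta follows (R2). chi, iota, and delta hold, so alpha follows (R3). [2 rule applications]
delta needs fewer.

delta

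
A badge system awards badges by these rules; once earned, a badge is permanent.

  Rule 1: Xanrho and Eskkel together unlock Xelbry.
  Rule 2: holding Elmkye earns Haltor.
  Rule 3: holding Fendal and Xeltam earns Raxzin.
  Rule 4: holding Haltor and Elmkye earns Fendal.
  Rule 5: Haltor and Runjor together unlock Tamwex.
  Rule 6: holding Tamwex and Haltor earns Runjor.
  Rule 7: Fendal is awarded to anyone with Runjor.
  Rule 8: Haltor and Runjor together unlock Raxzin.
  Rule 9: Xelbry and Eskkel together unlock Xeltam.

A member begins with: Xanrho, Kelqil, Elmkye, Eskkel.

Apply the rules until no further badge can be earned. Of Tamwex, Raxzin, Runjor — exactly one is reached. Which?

With Elmkye, Haltor is earned (Rule 2).
With Xanrho and Eskkel, Xelbry is earned (Rule 1).
With Haltor and Elmkye, Fendal is earned (Rule 4).
With Xelbry and Eskkel, Xeltam is earned (Rule 9).
With Fendal and Xeltam, Raxzin is earned (Rule 3).
Tamwex would need Haltor and Runjor (Rule 5), but Runjor is never earned. Runjor would need Tamwex and Haltor (Rule 6), but Tamwex is never earned.

Raxzin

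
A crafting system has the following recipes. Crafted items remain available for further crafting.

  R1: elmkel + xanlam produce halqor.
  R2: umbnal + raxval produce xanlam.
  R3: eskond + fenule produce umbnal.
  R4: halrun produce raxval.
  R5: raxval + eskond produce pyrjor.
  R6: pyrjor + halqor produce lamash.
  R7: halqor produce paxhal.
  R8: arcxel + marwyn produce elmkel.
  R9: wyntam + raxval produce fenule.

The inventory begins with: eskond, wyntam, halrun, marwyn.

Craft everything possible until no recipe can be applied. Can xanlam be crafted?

Yes

Using R4, halrun makes raxval.
wyntam + raxval → fenule (R9).
eskond + fenule → umbnal (R3).
umbnal + raxval → xanlam (R2).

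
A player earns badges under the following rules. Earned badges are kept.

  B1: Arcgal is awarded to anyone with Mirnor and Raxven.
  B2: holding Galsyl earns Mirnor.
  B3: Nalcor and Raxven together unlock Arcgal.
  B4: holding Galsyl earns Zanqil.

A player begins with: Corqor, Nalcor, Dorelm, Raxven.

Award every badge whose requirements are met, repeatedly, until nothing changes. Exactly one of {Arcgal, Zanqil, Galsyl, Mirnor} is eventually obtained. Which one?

Arcgal

With Nalcor and Raxven, Arcgal is earned (B3).
Zanqil would need Galsyl (B4), but Galsyl is never earned. No rule produces Galsyl, and it is not given. Mirnor would need Galsyl (B2), but Galsyl is never earned.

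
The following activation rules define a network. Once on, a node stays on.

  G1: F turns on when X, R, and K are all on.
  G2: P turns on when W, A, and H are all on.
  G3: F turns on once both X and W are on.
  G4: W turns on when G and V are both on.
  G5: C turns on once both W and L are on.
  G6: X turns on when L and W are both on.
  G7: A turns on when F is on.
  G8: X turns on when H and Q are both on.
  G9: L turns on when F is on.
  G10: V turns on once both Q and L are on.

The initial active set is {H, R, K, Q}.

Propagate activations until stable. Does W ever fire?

W would need G and V (G4), but G never turns on.

No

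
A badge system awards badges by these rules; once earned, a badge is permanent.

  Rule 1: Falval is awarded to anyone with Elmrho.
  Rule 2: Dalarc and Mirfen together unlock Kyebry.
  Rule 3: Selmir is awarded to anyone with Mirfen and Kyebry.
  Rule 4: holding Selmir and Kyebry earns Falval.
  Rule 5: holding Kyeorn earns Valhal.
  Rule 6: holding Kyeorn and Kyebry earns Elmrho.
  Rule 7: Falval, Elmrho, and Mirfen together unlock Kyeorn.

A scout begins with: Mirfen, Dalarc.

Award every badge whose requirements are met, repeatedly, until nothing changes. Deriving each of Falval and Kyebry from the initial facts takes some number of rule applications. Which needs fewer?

Kyebry

Kyebry: With Dalarc and Mirfen, Kyebry is earned (Rule 2). [1 rule application]
Falval: With Dalarc and Mirfen, Kyebry is earned (Rule 2). With Mirfen and Kyebry, Selmir is earned (Rule 3). With Selmir and Kyebry, Falval is earned (Rule 4). [3 rule applications]
Kyebry needs fewer.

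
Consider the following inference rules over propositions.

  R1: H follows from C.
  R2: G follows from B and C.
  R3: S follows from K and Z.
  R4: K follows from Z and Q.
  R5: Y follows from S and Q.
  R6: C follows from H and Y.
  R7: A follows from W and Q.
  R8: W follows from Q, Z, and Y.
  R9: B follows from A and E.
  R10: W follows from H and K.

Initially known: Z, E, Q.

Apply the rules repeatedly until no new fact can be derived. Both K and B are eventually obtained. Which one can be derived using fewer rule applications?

K: From Z and Q, R4 gives K. [1 rule application]
B: Z and Q hold, so K follows (R4). K and Z hold, so S follows (R3). From S and Q, R5 gives Y. From Q, Z, and Y, R8 gives W. W and Q hold, so A follows (R7). From A and E, R9 gives B. [6 rule applications]
K needs fewer.

K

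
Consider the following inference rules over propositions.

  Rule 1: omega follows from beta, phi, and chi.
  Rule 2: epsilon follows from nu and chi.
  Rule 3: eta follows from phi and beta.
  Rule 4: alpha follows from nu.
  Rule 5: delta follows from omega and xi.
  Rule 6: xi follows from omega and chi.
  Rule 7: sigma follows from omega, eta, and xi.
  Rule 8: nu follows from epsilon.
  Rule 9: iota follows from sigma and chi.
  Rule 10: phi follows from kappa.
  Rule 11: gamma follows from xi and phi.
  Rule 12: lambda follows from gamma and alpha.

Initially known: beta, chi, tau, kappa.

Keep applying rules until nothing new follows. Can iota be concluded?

From kappa, Rule 10 gives phi.
phi and beta hold, so eta follows (Rule 3).
From beta, phi, and chi, Rule 1 gives omega.
omega and chi hold, so xi follows (Rule 6).
omega, eta, and xi hold, so sigma follows (Rule 7).
From sigma and chi, Rule 9 gives iota.

Yes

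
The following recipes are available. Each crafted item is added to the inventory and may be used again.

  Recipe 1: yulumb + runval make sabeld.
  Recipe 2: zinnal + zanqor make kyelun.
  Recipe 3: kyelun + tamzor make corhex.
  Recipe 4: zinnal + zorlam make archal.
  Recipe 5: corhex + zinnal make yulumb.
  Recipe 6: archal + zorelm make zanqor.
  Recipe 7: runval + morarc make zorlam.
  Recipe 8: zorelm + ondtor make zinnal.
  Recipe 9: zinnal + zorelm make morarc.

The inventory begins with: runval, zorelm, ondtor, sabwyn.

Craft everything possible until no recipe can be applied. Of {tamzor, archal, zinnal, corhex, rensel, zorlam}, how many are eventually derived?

3

zorelm + ondtor → zinnal (Recipe 8).
Using Recipe 9, zinnal and zorelm make morarc.
Using Recipe 7, runval and morarc make zorlam.
zinnal + zorlam → archal (Recipe 4).
No rule produces tamzor, and it is not given.
archal: reached.
zinnal: reached.
corhex would need kyelun and tamzor (Recipe 3), but tamzor is never obtained.
No rule produces rensel, and it is not given.
zorlam: reached.
Reached: archal, zinnal, and zorlam — 3 of the 6.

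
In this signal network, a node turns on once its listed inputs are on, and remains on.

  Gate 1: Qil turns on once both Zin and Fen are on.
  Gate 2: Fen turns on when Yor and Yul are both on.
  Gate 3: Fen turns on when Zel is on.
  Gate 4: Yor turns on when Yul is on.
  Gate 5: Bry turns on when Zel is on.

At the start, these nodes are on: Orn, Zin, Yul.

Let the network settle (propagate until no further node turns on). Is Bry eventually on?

No

Bry would need Zel (Gate 5), but Zel never turns on.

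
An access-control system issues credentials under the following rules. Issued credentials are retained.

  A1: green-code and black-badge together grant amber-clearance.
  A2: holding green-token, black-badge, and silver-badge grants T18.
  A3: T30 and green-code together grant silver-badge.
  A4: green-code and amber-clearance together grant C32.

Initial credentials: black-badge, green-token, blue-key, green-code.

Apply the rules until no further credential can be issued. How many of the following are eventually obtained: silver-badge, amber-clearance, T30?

1

Holding green-code and black-badge grants amber-clearance (A1).
silver-badge would need T30 and green-code (A3), but T30 is never granted.
amber-clearance: reached.
No rule produces T30, and it is not given.
Reached: amber-clearance — 1 of the 3.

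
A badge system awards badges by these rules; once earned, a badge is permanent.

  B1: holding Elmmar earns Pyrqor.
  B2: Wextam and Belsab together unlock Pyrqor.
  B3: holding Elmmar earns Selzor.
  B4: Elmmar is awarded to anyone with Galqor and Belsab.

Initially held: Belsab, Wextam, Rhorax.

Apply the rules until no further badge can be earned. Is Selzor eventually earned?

No

Selzor would need Elmmar (B3), but Elmmar is never earned.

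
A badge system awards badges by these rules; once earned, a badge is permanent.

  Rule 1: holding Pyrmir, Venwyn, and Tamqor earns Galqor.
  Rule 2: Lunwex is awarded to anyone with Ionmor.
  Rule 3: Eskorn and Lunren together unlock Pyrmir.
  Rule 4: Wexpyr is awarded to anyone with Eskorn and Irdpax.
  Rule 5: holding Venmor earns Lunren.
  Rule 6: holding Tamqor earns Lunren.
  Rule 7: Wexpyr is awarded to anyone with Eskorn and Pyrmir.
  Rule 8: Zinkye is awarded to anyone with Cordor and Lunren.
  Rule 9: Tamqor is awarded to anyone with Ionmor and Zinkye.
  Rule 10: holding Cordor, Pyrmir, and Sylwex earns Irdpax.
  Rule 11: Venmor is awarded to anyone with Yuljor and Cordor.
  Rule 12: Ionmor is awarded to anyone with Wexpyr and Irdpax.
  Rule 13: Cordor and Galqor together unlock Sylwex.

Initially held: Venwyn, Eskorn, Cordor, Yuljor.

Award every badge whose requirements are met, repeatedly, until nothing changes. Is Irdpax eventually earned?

No

Irdpax would need Cordor, Pyrmir, and Sylwex (Rule 10), but Sylwex is never earned.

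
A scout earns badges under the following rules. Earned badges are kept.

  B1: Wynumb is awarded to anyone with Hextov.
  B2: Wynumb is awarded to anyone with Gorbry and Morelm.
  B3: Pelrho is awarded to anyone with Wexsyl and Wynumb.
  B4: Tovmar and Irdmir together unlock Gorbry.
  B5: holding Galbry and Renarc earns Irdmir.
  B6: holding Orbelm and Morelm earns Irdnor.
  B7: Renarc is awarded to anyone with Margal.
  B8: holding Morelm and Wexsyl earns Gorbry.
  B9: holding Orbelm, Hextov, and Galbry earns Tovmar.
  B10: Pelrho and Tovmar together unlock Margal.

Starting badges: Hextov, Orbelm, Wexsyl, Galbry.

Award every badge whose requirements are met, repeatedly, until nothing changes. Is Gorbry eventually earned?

Yes

With Hextov, Wynumb is earned (B1).
With Orbelm, Hextov, and Galbry, Tovmar is earned (B9).
With Wexsyl and Wynumb, Pelrho is earned (B3).
With Pelrho and Tovmar, Margal is earned (B10).
With Margal, Renarc is earned (B7).
With Galbry and Renarc, Irdmir is earned (B5).
With Tovmar and Irdmir, Gorbry is earned (B4).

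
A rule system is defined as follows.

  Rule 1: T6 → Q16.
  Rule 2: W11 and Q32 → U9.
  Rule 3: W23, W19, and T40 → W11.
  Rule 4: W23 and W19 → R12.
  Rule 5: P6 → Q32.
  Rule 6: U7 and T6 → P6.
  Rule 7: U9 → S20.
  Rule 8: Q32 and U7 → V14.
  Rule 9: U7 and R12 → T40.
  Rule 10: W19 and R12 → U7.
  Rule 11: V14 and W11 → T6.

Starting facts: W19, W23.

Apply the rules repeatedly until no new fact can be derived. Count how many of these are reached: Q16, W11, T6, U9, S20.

From W23 and W19, Rule 4 gives R12.
From W19 and R12, Rule 10 gives U7.
U7 and R12 hold, so T40 follows (Rule 9).
From W23, W19, and T40, Rule 3 gives W11.
Q16 would need T6 (Rule 1), but T6 is never established.
W11: reached.
T6 would need V14 and W11 (Rule 11), but V14 is never established.
U9 would need W11 and Q32 (Rule 2), but Q32 is never established.
S20 would need U9 (Rule 7), but U9 is never established.
Reached: W11 — 1 of the 5.

1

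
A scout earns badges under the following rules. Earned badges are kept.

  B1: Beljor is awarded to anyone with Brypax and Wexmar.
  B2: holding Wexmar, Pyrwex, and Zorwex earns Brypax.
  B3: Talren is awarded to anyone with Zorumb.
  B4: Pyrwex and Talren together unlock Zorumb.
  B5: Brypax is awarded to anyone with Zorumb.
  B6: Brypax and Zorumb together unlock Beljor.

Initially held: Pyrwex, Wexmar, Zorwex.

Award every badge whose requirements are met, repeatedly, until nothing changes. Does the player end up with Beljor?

Yes

With Wexmar, Pyrwex, and Zorwex, Brypax is earned (B2).
With Brypax and Wexmar, Beljor is earned (B1).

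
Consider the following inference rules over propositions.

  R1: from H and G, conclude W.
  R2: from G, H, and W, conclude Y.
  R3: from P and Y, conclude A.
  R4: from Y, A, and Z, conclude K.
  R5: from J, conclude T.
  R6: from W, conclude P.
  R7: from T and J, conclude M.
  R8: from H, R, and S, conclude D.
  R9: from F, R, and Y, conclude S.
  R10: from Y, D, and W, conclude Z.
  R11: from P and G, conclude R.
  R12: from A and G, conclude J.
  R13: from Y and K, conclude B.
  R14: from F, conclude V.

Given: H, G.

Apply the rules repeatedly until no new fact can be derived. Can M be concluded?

H and G hold, so W follows (R1).
From G, H, and W, R2 gives Y.
From W, R6 gives P.
P and Y hold, so A follows (R3).
A and G hold, so J follows (R12).
From J, R5 gives T.
T and J hold, so M follows (R7).

Yes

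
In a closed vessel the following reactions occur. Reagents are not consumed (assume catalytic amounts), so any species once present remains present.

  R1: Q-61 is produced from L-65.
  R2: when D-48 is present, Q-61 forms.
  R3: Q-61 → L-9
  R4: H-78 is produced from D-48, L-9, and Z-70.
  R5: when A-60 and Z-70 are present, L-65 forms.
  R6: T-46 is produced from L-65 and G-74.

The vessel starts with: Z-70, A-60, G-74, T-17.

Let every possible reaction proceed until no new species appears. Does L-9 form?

Yes

A-60 and Z-70 present → L-65 forms (R5).
L-65 present → Q-61 forms (R1).
Q-61 present → L-9 forms (R3).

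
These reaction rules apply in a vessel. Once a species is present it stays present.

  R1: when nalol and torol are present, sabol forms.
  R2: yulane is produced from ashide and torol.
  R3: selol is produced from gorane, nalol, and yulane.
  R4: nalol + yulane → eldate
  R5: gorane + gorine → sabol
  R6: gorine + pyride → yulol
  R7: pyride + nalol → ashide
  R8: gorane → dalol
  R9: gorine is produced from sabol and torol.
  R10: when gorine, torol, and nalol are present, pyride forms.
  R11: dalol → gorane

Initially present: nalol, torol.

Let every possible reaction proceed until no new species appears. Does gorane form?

gorane would need dalol (R11), but dalol never forms.

No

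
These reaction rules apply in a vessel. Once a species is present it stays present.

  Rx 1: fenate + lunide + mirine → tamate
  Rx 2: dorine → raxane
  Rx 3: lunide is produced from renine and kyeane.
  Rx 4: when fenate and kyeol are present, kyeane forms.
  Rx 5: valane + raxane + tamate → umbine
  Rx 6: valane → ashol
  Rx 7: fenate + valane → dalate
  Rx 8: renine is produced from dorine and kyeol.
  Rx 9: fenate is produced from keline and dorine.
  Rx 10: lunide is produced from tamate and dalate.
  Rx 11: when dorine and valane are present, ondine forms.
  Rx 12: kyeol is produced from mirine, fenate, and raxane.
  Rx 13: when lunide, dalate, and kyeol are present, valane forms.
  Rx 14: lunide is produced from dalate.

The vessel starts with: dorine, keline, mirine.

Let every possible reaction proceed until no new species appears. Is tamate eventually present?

Yes

dorine present → raxane forms (Rx 2).
keline and dorine present → fenate forms (Rx 9).
mirine, fenate, and raxane present → kyeol forms (Rx 12).
fenate and kyeol present → kyeane forms (Rx 4).
dorine and kyeol present → renine forms (Rx 8).
renine and kyeane present → lunide forms (Rx 3).
fenate, lunide, and mirine present → tamate forms (Rx 1).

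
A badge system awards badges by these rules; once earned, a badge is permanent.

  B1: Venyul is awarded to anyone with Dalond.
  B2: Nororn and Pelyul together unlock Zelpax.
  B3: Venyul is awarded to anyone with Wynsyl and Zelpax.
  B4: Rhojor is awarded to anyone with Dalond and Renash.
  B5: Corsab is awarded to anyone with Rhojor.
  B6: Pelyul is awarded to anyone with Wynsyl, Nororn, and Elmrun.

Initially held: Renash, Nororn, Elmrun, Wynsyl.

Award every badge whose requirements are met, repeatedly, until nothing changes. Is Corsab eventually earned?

No

Corsab would need Rhojor (B5), but Rhojor is never earned.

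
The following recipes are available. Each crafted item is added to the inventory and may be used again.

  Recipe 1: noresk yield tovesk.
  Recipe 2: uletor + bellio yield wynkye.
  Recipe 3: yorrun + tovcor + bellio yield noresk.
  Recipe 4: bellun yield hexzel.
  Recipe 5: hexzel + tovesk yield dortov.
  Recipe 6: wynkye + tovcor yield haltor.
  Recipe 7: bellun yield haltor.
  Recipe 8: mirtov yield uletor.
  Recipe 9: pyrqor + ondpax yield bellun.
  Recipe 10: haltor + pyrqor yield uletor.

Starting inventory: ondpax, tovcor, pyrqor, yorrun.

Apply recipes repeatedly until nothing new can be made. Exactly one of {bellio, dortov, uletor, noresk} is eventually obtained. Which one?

uletor

pyrqor + ondpax → bellun (Recipe 9).
Using Recipe 7, bellun makes haltor.
Using Recipe 10, haltor and pyrqor make uletor.
noresk would need yorrun, tovcor, and bellio (Recipe 3), but bellio is never obtained. No rule produces bellio, and it is not given. dortov would need hexzel and tovesk (Recipe 5), but tovesk is never obtained.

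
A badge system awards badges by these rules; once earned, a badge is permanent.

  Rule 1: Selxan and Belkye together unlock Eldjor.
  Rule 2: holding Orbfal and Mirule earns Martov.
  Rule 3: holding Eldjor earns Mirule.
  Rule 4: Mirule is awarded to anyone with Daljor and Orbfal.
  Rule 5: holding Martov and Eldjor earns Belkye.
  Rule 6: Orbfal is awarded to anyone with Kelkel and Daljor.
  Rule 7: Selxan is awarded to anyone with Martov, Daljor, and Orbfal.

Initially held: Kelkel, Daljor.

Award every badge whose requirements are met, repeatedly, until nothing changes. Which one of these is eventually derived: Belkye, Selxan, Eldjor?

Selxan

With Kelkel and Daljor, Orbfal is earned (Rule 6).
With Daljor and Orbfal, Mirule is earned (Rule 4).
With Orbfal and Mirule, Martov is earned (Rule 2).
With Martov, Daljor, and Orbfal, Selxan is earned (Rule 7).
Eldjor would need Selxan and Belkye (Rule 1), but Belkye is never earned. Belkye would need Martov and Eldjor (Rule 5), but Eldjor is never earned.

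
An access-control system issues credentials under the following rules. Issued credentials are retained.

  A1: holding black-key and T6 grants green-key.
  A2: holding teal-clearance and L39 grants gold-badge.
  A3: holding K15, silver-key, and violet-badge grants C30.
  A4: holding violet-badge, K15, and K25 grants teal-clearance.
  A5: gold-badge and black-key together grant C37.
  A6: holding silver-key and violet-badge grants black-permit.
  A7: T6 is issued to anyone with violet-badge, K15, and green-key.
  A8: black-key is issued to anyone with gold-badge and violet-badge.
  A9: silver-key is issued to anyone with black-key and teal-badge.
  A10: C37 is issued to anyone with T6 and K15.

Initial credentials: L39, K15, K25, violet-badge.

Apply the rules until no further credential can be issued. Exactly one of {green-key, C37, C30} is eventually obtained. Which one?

C37

Holding violet-badge, K15, and K25 grants teal-clearance (A4).
Holding teal-clearance and L39 grants gold-badge (A2).
Holding gold-badge and violet-badge grants black-key (A8).
Holding gold-badge and black-key grants C37 (A5).
C30 would need K15, silver-key, and violet-badge (A3), but silver-key is never granted. green-key would need black-key and T6 (A1), but T6 is never granted.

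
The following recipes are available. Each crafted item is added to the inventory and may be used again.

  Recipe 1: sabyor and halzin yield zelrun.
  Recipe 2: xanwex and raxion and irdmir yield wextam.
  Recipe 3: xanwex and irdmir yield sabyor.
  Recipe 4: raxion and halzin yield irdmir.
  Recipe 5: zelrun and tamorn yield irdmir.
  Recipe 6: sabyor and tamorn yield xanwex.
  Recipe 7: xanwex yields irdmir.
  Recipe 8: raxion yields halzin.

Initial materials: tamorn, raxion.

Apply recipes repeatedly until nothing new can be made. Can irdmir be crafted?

raxion → halzin (Recipe 8).
Using Recipe 4, raxion and halzin make irdmir.

Yes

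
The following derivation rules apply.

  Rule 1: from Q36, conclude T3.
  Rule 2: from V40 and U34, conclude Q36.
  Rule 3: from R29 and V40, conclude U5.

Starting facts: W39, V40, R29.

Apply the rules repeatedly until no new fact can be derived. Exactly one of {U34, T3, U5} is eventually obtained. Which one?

R29 and V40 hold, so U5 follows (Rule 3).
T3 would need Q36 (Rule 1), but Q36 is never established. No rule produces U34, and it is not given.

U5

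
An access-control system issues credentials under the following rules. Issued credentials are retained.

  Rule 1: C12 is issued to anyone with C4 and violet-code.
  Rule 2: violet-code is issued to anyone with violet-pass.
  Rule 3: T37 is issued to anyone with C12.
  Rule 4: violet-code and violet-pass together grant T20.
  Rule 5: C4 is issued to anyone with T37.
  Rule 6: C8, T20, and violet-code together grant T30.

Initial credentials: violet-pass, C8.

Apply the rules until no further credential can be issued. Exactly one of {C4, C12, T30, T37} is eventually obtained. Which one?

T30

Holding violet-pass grants violet-code (Rule 2).
Holding violet-code and violet-pass grants T20 (Rule 4).
Holding C8, T20, and violet-code grants T30 (Rule 6).
T37 would need C12 (Rule 3), but C12 is never granted. C4 would need T37 (Rule 5), but T37 is never granted. C12 would need C4 and violet-code (Rule 1), but C4 is never granted.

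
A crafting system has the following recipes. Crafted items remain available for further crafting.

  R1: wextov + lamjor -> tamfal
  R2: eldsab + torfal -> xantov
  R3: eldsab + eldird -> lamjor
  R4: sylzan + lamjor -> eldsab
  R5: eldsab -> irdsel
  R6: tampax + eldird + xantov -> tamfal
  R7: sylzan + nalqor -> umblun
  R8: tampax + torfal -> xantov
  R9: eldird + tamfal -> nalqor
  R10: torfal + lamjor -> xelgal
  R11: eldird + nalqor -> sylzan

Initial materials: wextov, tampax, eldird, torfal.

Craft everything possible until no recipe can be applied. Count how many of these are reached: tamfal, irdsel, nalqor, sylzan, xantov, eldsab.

tampax + torfal -> xantov (R8).
Using R6, tampax, eldird, and xantov make tamfal.
eldird + tamfal -> nalqor (R9).
Using R11, eldird and nalqor make sylzan.
tamfal: reached.
irdsel would need eldsab (R5), but eldsab is never obtained.
nalqor: reached.
sylzan: reached.
xantov: reached.
eldsab would need sylzan and lamjor (R4), but lamjor is never obtained.
Reached: tamfal, nalqor, sylzan, and xantov — 4 of the 6.

4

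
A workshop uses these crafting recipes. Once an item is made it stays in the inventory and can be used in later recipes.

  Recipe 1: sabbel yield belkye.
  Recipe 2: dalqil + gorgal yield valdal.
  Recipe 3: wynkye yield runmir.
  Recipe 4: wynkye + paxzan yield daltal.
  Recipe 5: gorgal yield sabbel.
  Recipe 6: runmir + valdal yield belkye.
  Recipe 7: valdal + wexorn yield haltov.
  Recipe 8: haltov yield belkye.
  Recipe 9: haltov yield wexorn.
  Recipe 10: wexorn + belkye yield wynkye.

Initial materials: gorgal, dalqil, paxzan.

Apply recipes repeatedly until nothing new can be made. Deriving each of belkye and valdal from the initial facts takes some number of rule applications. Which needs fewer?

valdal: dalqil + gorgal → valdal (Recipe 2). [1 rule application]
belkye: Using Recipe 5, gorgal makes sabbel. Using Recipe 1, sabbel makes belkye. [2 rule applications]
valdal needs fewer.

valdal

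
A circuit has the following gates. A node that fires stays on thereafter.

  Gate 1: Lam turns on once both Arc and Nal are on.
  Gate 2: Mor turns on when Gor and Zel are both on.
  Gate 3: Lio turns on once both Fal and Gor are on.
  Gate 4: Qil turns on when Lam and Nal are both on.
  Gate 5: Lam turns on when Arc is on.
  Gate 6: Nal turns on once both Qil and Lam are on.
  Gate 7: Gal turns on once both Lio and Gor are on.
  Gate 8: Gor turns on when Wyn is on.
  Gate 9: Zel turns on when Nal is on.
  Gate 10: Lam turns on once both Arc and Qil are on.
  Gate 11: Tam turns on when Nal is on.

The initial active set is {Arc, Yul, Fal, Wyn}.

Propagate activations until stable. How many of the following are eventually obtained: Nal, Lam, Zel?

Gate 5: Arc on → Lam on.
Nal would need Qil and Lam (Gate 6), but Qil never turns on.
Lam: reached.
Zel would need Nal (Gate 9), but Nal never turns on.
Reached: Lam — 1 of the 3.

1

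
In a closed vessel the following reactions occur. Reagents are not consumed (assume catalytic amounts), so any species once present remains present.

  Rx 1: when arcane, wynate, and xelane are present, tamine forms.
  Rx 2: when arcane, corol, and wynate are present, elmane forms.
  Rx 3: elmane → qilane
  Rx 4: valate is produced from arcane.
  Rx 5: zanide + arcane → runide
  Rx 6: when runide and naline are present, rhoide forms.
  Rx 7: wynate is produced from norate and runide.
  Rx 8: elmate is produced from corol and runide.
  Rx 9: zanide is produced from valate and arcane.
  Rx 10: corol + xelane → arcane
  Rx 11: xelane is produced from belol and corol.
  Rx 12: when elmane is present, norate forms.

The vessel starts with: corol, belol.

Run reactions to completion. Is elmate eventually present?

belol and corol present → xelane forms (Rx 11).
corol and xelane present → arcane forms (Rx 10).
arcane present → valate forms (Rx 4).
valate and arcane present → zanide forms (Rx 9).
zanide and arcane present → runide forms (Rx 5).
corol and runide present → elmate forms (Rx 8).

Yes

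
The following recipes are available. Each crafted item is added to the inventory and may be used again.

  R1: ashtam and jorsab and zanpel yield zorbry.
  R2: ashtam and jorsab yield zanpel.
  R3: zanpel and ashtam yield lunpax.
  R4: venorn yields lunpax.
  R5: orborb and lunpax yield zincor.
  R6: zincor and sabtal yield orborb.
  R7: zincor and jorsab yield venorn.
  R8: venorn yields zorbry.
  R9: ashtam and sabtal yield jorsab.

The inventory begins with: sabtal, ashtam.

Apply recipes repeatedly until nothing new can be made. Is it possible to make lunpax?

Yes

ashtam and sabtal → jorsab (R9).
ashtam and jorsab → zanpel (R2).
zanpel and ashtam → lunpax (R3).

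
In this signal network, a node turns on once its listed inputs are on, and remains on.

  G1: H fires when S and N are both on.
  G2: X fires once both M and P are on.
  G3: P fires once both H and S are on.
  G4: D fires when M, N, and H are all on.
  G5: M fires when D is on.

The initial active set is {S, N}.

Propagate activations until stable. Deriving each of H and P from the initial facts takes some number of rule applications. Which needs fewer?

H: G1: S and N on → H on. [1 rule application]
P: G1: S and N on → H on. G3: H and S on → P on. [2 rule applications]
H needs fewer.

H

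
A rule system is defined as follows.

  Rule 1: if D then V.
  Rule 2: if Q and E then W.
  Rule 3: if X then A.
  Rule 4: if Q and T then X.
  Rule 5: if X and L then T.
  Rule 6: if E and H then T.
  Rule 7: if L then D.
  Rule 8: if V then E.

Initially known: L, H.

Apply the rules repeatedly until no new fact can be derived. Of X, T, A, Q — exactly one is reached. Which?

T

From L, Rule 7 gives D.
D holds, so V follows (Rule 1).
From V, Rule 8 gives E.
E and H hold, so T follows (Rule 6).
No rule produces Q, and it is not given. X would need Q and T (Rule 4), but Q is never established. A would need X (Rule 3), but X is never established.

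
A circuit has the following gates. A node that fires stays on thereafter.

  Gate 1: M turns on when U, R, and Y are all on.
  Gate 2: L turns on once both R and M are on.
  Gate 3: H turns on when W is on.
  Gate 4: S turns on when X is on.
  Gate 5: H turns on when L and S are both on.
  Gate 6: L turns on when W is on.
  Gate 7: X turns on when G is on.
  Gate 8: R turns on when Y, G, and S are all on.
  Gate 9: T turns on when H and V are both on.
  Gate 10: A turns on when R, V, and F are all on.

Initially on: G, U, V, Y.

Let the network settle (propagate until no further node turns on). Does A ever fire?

A would need R, V, and F (Gate 10), but F never turns on.

No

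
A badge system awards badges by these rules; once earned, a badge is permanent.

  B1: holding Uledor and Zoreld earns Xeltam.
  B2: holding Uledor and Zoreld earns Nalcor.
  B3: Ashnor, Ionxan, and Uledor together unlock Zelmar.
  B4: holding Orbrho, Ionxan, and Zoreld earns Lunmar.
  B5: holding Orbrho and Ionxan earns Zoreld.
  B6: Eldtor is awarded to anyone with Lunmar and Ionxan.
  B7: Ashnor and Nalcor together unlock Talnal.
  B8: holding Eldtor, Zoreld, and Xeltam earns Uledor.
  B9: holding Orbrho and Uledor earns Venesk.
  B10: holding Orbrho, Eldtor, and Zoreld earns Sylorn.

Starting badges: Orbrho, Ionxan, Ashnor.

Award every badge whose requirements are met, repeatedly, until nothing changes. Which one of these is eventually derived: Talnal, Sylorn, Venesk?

Sylorn

With Orbrho and Ionxan, Zoreld is earned (B5).
With Orbrho, Ionxan, and Zoreld, Lunmar is earned (B4).
With Lunmar and Ionxan, Eldtor is earned (B6).
With Orbrho, Eldtor, and Zoreld, Sylorn is earned (B10).
Talnal would need Ashnor and Nalcor (B7), but Nalcor is never earned. Venesk would need Orbrho and Uledor (B9), but Uledor is never earned.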